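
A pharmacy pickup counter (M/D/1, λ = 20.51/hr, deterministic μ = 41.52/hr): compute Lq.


ρ = 20.51/41.52 = 0.4940
M/D/1: Lq = ρ²/(2(1−ρ)) = 0.2440/(2·0.5060) = 0.24111

Final: 0.24111


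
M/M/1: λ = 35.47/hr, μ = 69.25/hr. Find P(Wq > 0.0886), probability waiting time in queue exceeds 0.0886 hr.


ρ = 35.47/69.25 = 0.5122
P(Wq > t) = ρ·e^{−(μ−λ)t} = 0.5122·e^{−2.9929}
= 0.5122·0.050141 = 0.025683

Final: 0.025683


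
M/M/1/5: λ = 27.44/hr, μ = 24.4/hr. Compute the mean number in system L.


ρ = 27.44/24.4 = 1.1246
L = ρ[1 − (K+1)ρ^K + Kρ^(K+1)] / [(1−ρ)(1−ρ^(K+1))]
Numerator: 1.1246·(1 − 6·1.798752 + 5·2.022859) = 0.361873
Denominator: (-0.1246)·(-1.022859) = 0.127438
L = 0.361873/0.127438 = 2.8396

Final: 2.8396


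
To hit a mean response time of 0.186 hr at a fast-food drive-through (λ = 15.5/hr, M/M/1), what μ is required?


W = 1/(μ−λ) ⇒ μ − λ = 1/W = 1/0.186 = 5.3763
μ = λ + 1/W = 15.5 + 5.3763 = 20.8763 per hr

Final: 20.8763 /hr


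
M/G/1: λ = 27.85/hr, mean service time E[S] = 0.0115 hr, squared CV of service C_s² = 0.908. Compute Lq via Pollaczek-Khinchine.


ρ = λ·E[S] = 27.85·0.0115 = 0.3203
Lq = ρ²(1+C_s²)/(2(1−ρ)) = 0.1026·(1+0.908)/(2·0.6797)
= 0.1026·1.9080/1.3594 = 0.14397

Final: 0.14397


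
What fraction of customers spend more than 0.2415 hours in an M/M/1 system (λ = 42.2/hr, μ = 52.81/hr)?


W ~ Exponential(μ−λ) for M/M/1.
μ − λ = 52.81 − 42.2 = 10.6100
P(W > t) = e^{−(μ−λ)t} = e^{−2.5623} = 0.077126

Final: 0.077126


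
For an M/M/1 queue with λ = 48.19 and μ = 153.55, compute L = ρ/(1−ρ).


ρ = λ/μ = 48.19/153.55 = 0.3138
L = ρ/(1−ρ) = 0.3138/(1 − 0.3138) = 0.3138/0.6862 = 0.4574

Final: 0.4574


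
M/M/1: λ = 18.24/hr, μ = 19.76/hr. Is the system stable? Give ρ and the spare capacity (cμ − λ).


Total capacity cμ = 1·19.76 = 19.76/hr
ρ = λ/(cμ) = 18.24/19.76 = 0.9231
Stable ⇔ ρ < 1: YES
Spare capacity = cμ − λ = 19.76 − 18.24 = 1.52/hr

Final: ρ = 0.9231; stable; margin = 1.52/hr


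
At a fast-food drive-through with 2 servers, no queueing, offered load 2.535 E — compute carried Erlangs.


B(2,2.535) = 0.476150 (Erlang-B)
Carried load = a(1 − B) = 2.535·(1 − 0.476150) = 2.535·0.523850 = 1.3280 E

Final: 1.3280 Erlangs


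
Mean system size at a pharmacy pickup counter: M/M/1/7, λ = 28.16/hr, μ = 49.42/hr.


ρ = 28.16/49.42 = 0.5698
L = ρ[1 − (K+1)ρ^K + Kρ^(K+1)] / [(1−ρ)(1−ρ^(K+1))]
Numerator: 0.5698·(1 − 8·0.019503 + 7·0.011113) = 0.525231
Denominator: (0.4302)·(0.988887) = 0.425409
L = 0.525231/0.425409 = 1.2346

Final: 1.2346


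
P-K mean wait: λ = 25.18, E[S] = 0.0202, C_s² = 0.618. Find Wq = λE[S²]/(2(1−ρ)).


ρ = λ·E[S] = 25.18·0.0202 = 0.5086
E[S²] = E[S]²(1+C_s²) = 0.0202²·(1+0.618) = 0.0006602
Wq = λ·E[S²]/(2(1−ρ)) = 25.18·0.0006602/(2·0.4914) = 0.01692 hr

Final: 0.01692 hr


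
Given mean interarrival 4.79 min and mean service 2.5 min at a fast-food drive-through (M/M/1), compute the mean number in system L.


λ = 60/4.79 = 12.5261 /hr
μ = 60/2.5 = 24.0000 /hr
ρ = λ/μ = 12.5261/24.0000 = 0.5219
L = ρ/(1−ρ) = 0.5219/0.4781 = 1.0917

Final: 1.0917


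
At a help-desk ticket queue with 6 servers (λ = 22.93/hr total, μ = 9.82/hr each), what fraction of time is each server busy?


ρ = λ/(cμ) = 22.93/(6·9.82) = 22.93/58.92 = 0.3892

Final: 0.3892


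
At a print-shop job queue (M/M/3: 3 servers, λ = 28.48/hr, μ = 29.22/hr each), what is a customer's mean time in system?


a = 0.9747; ρ = 0.3249; P₀ = 0.373377
Lq = P₀·a^c·ρ/(c!(1−ρ)²) = 0.04107
Wq = Lq/λ = 0.04107/28.48 = 0.001442 hr
W = Wq + 1/μ = 0.001442 + 0.03422 = 0.03567 hr

Final: 0.03567 hr


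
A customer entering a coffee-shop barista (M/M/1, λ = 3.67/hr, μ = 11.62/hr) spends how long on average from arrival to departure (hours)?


W = 1/(μ−λ) = 1/(11.62 − 3.67) = 1/7.95 = 0.1258 hr

Final: 0.1258 hr


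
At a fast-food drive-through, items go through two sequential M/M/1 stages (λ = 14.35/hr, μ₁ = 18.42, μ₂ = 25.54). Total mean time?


Each node sees arrival rate λ = 14.35/hr (tandem ⇒ throughput preserved).
W₁ = 1/(μ₁−λ) = 1/(18.42−14.35) = 0.24570 hr
W₂ = 1/(μ₂−λ) = 1/(25.54−14.35) = 0.08937 hr
W_total = W₁ + W₂ = 0.24570 + 0.08937 = 0.33507 hr

Final: 0.33507 hr


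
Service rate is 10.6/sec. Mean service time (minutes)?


Mean service time = 1/μ = 1/10.6 second = 0.09434 second
In minutes: 0.09434 × 0.0166667 = 0.001572 min

Final: 0.001572 min


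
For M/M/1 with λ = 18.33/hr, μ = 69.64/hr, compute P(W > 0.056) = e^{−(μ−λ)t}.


W ~ Exponential(μ−λ) for M/M/1.
μ − λ = 69.64 − 18.33 = 51.3100
P(W > t) = e^{−(μ−λ)t} = e^{−2.8734} = 0.056509

Final: 0.056509


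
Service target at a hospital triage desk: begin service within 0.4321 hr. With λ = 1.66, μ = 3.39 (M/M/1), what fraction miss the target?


ρ = 1.66/3.39 = 0.4897
P(Wq > t) = ρ·e^{−(μ−λ)t} = 0.4897·e^{−0.7475}
= 0.4897·0.473533 = 0.231878

Final: 0.231878


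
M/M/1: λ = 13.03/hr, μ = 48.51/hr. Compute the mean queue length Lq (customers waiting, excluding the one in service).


ρ = 13.03/48.51 = 0.2686
Lq = ρ²/(1−ρ) = 0.07215/0.7314 = 0.09864

Final: 0.09864


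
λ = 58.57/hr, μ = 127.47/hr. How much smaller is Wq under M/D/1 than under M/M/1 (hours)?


ρ = 58.57/127.47 = 0.4595
Wq(M/M/1) = ρ/(μ−λ) = 0.4595/68.90 = 0.006669 hr
Wq(M/D/1) = ρ/(2(μ−λ)) = 0.003334 hr
Savings = 0.006669 − 0.003334 = 0.003334 hr

Final: 0.003334 hr


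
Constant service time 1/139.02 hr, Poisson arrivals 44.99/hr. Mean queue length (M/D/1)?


ρ = 44.99/139.02 = 0.3236
M/D/1: Lq = ρ²/(2(1−ρ)) = 0.1047/(2·0.6764) = 0.07742

Final: 0.07742


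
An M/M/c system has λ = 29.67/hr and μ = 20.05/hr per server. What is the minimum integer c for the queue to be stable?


Stability requires cμ > λ ⇔ c > λ/μ.
λ/μ = 29.67/20.05 = 1.4798
Minimum integer c = ⌊1.4798⌋ + 1 = 2
Check: 2·20.05 = 40.10 > 29.67, while 1·20.05 = 20.05 ≤ 29.67

Final: 2 servers


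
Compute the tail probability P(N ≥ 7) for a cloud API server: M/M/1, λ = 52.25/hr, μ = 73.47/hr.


ρ = 52.25/73.47 = 0.7112
P(N ≥ n) = ρ^n = 0.7112^7 = 0.092010

Final: 0.092010


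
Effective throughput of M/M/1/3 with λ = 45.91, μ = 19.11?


ρ = 2.4024; P_K = (1−ρ)ρ^3/(1−ρ^4) = 0.601817
λ_eff = λ(1 − P_K) = 45.91·(1 − 0.601817) = 45.91·0.398183 = 18.2806 /hr

Final: 18.2806 /hr


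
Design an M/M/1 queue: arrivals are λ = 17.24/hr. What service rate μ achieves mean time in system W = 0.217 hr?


W = 1/(μ−λ) ⇒ μ − λ = 1/W = 1/0.217 = 4.6083
μ = λ + 1/W = 17.24 + 4.6083 = 21.8483 per hr

Final: 21.8483 /hr


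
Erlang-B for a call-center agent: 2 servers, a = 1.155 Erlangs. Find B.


B(c,a) = (a^c/c!) / Σ_{k=0}^{c} a^k/k!
a^2/2! = 0.667013
Σ terms (k=0..2): 1.00000 + 1.15500 + 0.66701 = 2.822013
B = 0.667013/2.822013 = 0.236361

Final: 0.236361


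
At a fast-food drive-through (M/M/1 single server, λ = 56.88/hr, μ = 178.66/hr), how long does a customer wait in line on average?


ρ = 56.88/178.66 = 0.3184
Wq = ρ/(μ−λ) = 0.3184/(178.66 − 56.88) = 0.3184/121.78 = 0.002614 hr

Final: 0.002614 hr


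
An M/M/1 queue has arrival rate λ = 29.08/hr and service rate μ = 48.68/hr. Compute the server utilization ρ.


ρ = λ/μ = 29.08/48.68 = 0.5974

Final: 0.5974


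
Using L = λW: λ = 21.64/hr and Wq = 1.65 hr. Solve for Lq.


Lq = λWq = 21.64·1.65 = 35.7060

Final: 35.7060


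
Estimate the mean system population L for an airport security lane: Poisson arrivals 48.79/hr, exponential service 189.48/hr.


ρ = λ/μ = 48.79/189.48 = 0.2575
L = ρ/(1−ρ) = 0.2575/(1 − 0.2575) = 0.2575/0.7425 = 0.3468

Final: 0.3468


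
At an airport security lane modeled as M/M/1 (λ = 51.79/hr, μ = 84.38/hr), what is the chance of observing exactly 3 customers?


ρ = 51.79/84.38 = 0.6138
P_n = (1−ρ)·ρ^n = (1 − 0.6138)·0.6138^3 = 0.3862·0.231217 = 0.089303

Final: 0.089303


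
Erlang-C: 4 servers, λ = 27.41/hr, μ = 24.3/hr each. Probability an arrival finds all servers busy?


a = λ/μ = 1.1280; ρ = a/4 = 0.2820
P₀ = 0.322862 (from M/M/c formula)
C(c,a) = [a^c/(c!(1−ρ))]·P₀ = [1.61887/(24·0.7180)]·0.322862
= 0.09394·0.322862 = 0.030331

Final: 0.030331


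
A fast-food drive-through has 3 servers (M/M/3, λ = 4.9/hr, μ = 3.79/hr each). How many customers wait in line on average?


a = λ/μ = 1.2929; ρ = a/3 = 0.4310
P₀ = 0.265844
Lq = P₀·a^c·ρ / (c!·(1−ρ)²) = 0.265844·2.16108·0.4310/(6·0.32381)
= 0.12744

Final: 0.12744


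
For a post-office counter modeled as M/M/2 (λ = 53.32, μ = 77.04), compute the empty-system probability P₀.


a = λ/μ = 53.32/77.04 = 0.6921; ρ = a/c = 0.3461
Σ_{k=0}^{1} a^k/k! (terms k=0..1) = 1.00000 + 0.69211 = 1.69211
Tail: a^2/(2!(1−ρ)) = 0.47901/(2·0.6539) = 0.36625
P₀ = 1/(1.69211 + 0.36625) = 1/2.05836 = 0.485824

Final: 0.485824


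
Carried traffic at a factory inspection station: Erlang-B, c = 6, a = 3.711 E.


B(6,3.711) = 0.096711 (Erlang-B)
Carried load = a(1 − B) = 3.711·(1 − 0.096711) = 3.711·0.903289 = 3.3521 E

Final: 3.3521 Erlangs


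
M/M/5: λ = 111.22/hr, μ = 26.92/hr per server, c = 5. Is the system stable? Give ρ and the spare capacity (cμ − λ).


Total capacity cμ = 5·26.92 = 134.60/hr
ρ = λ/(cμ) = 111.22/134.60 = 0.8263
Stable ⇔ ρ < 1: YES
Spare capacity = cμ − λ = 134.60 − 111.22 = 23.38/hr

Final: ρ = 0.8263; stable; margin = 23.38/hr


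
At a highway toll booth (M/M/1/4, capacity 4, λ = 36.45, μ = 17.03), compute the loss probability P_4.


ρ = λ/μ = 36.45/17.03 = 2.1403
P_K = (1−ρ)ρ^K/(1−ρ^(K+1)) = (-1.1403·20.986090)/(1 − 44.917381)
= -23.931290/-43.917381 = 0.544916

Final: 0.544916


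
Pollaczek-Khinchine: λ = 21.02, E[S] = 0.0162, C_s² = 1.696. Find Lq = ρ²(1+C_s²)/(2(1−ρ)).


ρ = λ·E[S] = 21.02·0.0162 = 0.3405
Lq = ρ²(1+C_s²)/(2(1−ρ)) = 0.1160·(1+1.696)/(2·0.6595)
= 0.1160·2.6960/1.3190 = 0.23702

Final: 0.23702


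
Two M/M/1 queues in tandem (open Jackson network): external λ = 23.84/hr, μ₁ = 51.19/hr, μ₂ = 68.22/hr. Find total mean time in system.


Each node sees arrival rate λ = 23.84/hr (tandem ⇒ throughput preserved).
W₁ = 1/(μ₁−λ) = 1/(51.19−23.84) = 0.03656 hr
W₂ = 1/(μ₂−λ) = 1/(68.22−23.84) = 0.02253 hr
W_total = W₁ + W₂ = 0.03656 + 0.02253 = 0.05910 hr

Final: 0.05910 hr


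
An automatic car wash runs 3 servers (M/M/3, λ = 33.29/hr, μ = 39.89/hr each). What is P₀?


a = λ/μ = 33.29/39.89 = 0.8345; ρ = a/c = 0.2782
Σ_{k=0}^{2} a^k/k! (terms k=0..2) = 1.00000 + 0.83454 + 0.34823 = 2.18278
Tail: a^3/(3!(1−ρ)) = 0.58123/(6·0.7218) = 0.13421
P₀ = 1/(2.18278 + 0.13421) = 1/2.31698 = 0.431596

Final: 0.431596


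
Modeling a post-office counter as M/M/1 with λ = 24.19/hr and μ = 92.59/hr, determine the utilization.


ρ = λ/μ = 24.19/92.59 = 0.2613

Final: 0.2613


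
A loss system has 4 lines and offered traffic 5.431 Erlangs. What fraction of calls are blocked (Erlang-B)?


B(c,a) = (a^c/c!) / Σ_{k=0}^{c} a^k/k!
a^4/4! = 36.249997
Σ terms (k=0..4): 1.00000 + 5.43100 + 14.74788 + 26.69858 + 36.25000 = 84.127457
B = 36.249997/84.127457 = 0.430894

Final: 0.430894


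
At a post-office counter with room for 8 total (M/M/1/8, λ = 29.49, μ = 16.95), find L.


ρ = 29.49/16.95 = 1.7398
L = ρ[1 − (K+1)ρ^K + Kρ^(K+1)] / [(1−ρ)(1−ρ^(K+1))]
Numerator: 1.7398·(1 − 9·83.953839 + 8·146.064821) = 720.171924
Denominator: (-0.7398)·(-145.064821) = 107.322292
L = 720.171924/107.322292 = 6.7104

Final: 6.7104


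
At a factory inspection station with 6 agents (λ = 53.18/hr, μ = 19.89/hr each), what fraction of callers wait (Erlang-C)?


a = λ/μ = 2.6737; ρ = a/6 = 0.4456
P₀ = 0.068414 (from M/M/c formula)
C(c,a) = [a^c/(c!(1−ρ))]·P₀ = [365.32660/(720·0.5544)]·0.068414
= 0.91525·0.068414 = 0.062616

Final: 0.062616


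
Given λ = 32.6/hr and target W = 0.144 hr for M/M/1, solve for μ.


W = 1/(μ−λ) ⇒ μ − λ = 1/W = 1/0.144 = 6.9444
μ = λ + 1/W = 32.6 + 6.9444 = 39.5444 per hr

Final: 39.5444 /hr


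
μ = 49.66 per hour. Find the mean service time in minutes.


Mean service time = 1/μ = 1/49.66 hour = 0.02014 hour
In minutes: 0.02014 × 60 = 1.2082 min

Final: 1.2082 min


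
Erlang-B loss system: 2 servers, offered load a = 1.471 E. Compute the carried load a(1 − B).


B(2,1.471) = 0.304516 (Erlang-B)
Carried load = a(1 − B) = 1.471·(1 − 0.304516) = 1.471·0.695484 = 1.0231 E

Final: 1.0231 Erlangs


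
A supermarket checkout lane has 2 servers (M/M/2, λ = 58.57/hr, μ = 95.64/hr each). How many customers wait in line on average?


a = λ/μ = 0.6124; ρ = a/2 = 0.3062
P₀ = 0.531159
Lq = P₀·a^c·ρ / (c!·(1−ρ)²) = 0.531159·0.37503·0.3062/(2·0.48136)
= 0.06336

Final: 0.06336


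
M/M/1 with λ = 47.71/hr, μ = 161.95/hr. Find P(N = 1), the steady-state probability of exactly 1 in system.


ρ = 47.71/161.95 = 0.2946
P_n = (1−ρ)·ρ^n = (1 − 0.2946)·0.2946^1 = 0.7054·0.294597 = 0.207810

Final: 0.207810


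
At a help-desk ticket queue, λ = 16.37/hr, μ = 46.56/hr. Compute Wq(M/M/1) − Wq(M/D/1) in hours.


ρ = 16.37/46.56 = 0.3516
Wq(M/M/1) = ρ/(μ−λ) = 0.3516/30.19 = 0.01165 hr
Wq(M/D/1) = ρ/(2(μ−λ)) = 0.005823 hr
Savings = 0.01165 − 0.005823 = 0.005823 hr

Final: 0.005823 hr


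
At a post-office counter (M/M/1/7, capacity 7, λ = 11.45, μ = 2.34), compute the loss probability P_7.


ρ = λ/μ = 11.45/2.34 = 4.8932
P_K = (1−ρ)ρ^K/(1−ρ^(K+1)) = (-3.8932·67162.585255)/(1 − 328637.436395)
= -261474.851141/-328636.436395 = 0.795636

Final: 0.795636


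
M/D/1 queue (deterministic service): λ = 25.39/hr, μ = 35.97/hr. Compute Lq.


ρ = 25.39/35.97 = 0.7059
M/D/1: Lq = ρ²/(2(1−ρ)) = 0.4982/(2·0.2941) = 0.84697

Final: 0.84697


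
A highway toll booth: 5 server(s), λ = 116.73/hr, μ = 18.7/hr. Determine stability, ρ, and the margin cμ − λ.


Total capacity cμ = 5·18.7 = 93.50/hr
ρ = λ/(cμ) = 116.73/93.50 = 1.2484
Stable ⇔ ρ < 1: NO
Spare capacity = cμ − λ = 93.50 − 116.73 = -23.23/hr

Final: ρ = 1.2484; unstable; margin = -23.23/hr


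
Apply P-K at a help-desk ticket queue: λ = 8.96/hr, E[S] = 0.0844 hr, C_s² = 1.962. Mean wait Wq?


ρ = λ·E[S] = 8.96·0.0844 = 0.7562
E[S²] = E[S]²(1+C_s²) = 0.0844²·(1+1.962) = 0.021099
Wq = λ·E[S²]/(2(1−ρ)) = 8.96·0.021099/(2·0.2438) = 0.38775 hr

Final: 0.38775 hr


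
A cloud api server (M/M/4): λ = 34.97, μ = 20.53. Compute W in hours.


a = 1.7034; ρ = 0.4258; P₀ = 0.178933
Lq = P₀·a^c·ρ/(c!(1−ρ)²) = 0.08107
Wq = Lq/λ = 0.08107/34.97 = 0.002318 hr
W = Wq + 1/μ = 0.002318 + 0.04871 = 0.05103 hr

Final: 0.05103 hr


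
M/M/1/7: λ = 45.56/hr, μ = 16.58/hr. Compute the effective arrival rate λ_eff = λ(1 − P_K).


ρ = 2.7479; P_K = (1−ρ)ρ^7/(1−ρ^8) = 0.636280
λ_eff = λ(1 − P_K) = 45.56·(1 − 0.636280) = 45.56·0.363720 = 16.5711 /hr

Final: 16.5711 /hr


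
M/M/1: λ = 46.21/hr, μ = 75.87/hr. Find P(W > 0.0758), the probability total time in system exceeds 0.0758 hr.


W ~ Exponential(μ−λ) for M/M/1.
μ − λ = 75.87 − 46.21 = 29.6600
P(W > t) = e^{−(μ−λ)t} = e^{−2.2482} = 0.105586

Final: 0.105586


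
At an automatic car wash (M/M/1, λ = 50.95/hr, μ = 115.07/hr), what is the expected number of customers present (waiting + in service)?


ρ = λ/μ = 50.95/115.07 = 0.4428
L = ρ/(1−ρ) = 0.4428/(1 − 0.4428) = 0.4428/0.5572 = 0.7946

Final: 0.7946


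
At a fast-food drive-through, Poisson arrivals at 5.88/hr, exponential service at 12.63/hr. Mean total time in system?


W = 1/(μ−λ) = 1/(12.63 − 5.88) = 1/6.75 = 0.1481 hr

Final: 0.1481 hr


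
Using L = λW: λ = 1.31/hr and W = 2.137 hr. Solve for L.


L = λW = 1.31·2.137 = 2.7995

Final: 2.7995


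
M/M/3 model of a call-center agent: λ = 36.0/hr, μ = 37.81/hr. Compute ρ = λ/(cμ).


ρ = λ/(cμ) = 36.0/(3·37.81) = 36.0/113.43 = 0.3174

Final: 0.3174


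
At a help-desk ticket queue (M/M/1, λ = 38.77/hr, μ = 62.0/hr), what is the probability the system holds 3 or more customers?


ρ = 38.77/62.0 = 0.6253
P(N ≥ n) = ρ^n = 0.6253^3 = 0.244519

Final: 0.244519


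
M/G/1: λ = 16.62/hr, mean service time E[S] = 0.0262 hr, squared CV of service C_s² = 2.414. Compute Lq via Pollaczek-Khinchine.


ρ = λ·E[S] = 16.62·0.0262 = 0.4354
Lq = ρ²(1+C_s²)/(2(1−ρ)) = 0.1896·(1+2.414)/(2·0.5646)
= 0.1896·3.4140/1.1291 = 0.57331

Final: 0.57331


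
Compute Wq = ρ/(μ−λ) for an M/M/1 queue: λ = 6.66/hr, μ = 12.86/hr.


ρ = 6.66/12.86 = 0.5179
Wq = ρ/(μ−λ) = 0.5179/(12.86 − 6.66) = 0.5179/6.20 = 0.08353 hr

Final: 0.08353 hr


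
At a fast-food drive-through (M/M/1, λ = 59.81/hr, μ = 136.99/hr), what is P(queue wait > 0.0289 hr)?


ρ = 59.81/136.99 = 0.4366
P(Wq > t) = ρ·e^{−(μ−λ)t} = 0.4366·e^{−2.2305}
= 0.4366·0.107474 = 0.046923

Final: 0.046923


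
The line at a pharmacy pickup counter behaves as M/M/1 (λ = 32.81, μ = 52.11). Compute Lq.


ρ = 32.81/52.11 = 0.6296
Lq = ρ²/(1−ρ) = 0.3964/0.3704 = 1.0704

Final: 1.0704


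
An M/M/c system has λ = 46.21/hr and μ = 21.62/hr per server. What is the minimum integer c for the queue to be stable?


Stability requires cμ > λ ⇔ c > λ/μ.
λ/μ = 46.21/21.62 = 2.1374
Minimum integer c = ⌊2.1374⌋ + 1 = 3
Check: 3·21.62 = 64.86 > 46.21, while 2·21.62 = 43.24 ≤ 46.21

Final: 3 servers


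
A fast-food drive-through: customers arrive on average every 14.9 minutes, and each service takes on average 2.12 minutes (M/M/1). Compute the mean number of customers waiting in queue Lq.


λ = 60/14.9 = 4.0268 /hr
μ = 60/2.12 = 28.3019 /hr
ρ = λ/μ = 4.0268/28.3019 = 0.1423
Lq = ρ²/(1−ρ) = 0.02024/0.8577 = 0.02360

Final: 0.02360


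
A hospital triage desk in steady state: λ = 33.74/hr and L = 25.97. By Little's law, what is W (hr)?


W = L/λ = 25.97/33.74 = 0.7697 hr

Final: 0.7697 hr


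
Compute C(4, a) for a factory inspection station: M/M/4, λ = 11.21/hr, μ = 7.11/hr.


a = λ/μ = 1.5767; ρ = a/4 = 0.3942
P₀ = 0.204174 (from M/M/c formula)
C(c,a) = [a^c/(c!(1−ρ))]·P₀ = [6.17937/(24·0.6058)]·0.204174
= 0.42499·0.204174 = 0.086772

Final: 0.086772


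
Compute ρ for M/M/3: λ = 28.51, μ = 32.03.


ρ = λ/(cμ) = 28.51/(3·32.03) = 28.51/96.09 = 0.2967

Final: 0.2967


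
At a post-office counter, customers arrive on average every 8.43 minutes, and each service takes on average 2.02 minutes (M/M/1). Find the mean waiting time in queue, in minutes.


λ = 60/8.43 = 7.1174 /hr
μ = 60/2.02 = 29.7030 /hr
ρ = λ/μ = 7.1174/29.7030 = 0.2396
Wq = ρ/(μ−λ) = 0.2396/(29.7030−7.1174) = 0.01061 hr
In minutes: 0.01061·60 = 0.6366 min

Final: 0.6366 min


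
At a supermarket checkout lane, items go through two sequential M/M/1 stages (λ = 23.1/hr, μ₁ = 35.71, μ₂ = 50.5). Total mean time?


Each node sees arrival rate λ = 23.1/hr (tandem ⇒ throughput preserved).
W₁ = 1/(μ₁−λ) = 1/(35.71−23.1) = 0.07930 hr
W₂ = 1/(μ₂−λ) = 1/(50.5−23.1) = 0.03650 hr
W_total = W₁ + W₂ = 0.07930 + 0.03650 = 0.11580 hr

Final: 0.11580 hr


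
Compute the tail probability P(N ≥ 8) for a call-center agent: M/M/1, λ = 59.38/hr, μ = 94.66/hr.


ρ = 59.38/94.66 = 0.6273
P(N ≥ n) = ρ^n = 0.6273^8 = 0.023977

Final: 0.023977


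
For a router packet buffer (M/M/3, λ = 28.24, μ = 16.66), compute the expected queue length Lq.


a = λ/μ = 1.6951; ρ = a/3 = 0.5650
P₀ = 0.166725
Lq = P₀·a^c·ρ / (c!·(1−ρ)²) = 0.166725·4.87045·0.5650/(6·0.18920)
= 0.40417

Final: 0.40417


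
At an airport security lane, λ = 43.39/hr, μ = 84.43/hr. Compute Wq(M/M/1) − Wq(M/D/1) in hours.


ρ = 43.39/84.43 = 0.5139
Wq(M/M/1) = ρ/(μ−λ) = 0.5139/41.04 = 0.01252 hr
Wq(M/D/1) = ρ/(2(μ−λ)) = 0.006261 hr
Savings = 0.01252 − 0.006261 = 0.006261 hr

Final: 0.006261 hr


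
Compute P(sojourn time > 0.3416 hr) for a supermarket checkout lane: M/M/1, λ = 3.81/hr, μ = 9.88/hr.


W ~ Exponential(μ−λ) for M/M/1.
μ − λ = 9.88 − 3.81 = 6.0700
P(W > t) = e^{−(μ−λ)t} = e^{−2.0735} = 0.125743

Final: 0.125743


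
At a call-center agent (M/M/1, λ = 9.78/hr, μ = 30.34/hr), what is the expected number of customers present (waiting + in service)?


ρ = λ/μ = 9.78/30.34 = 0.3223
L = ρ/(1−ρ) = 0.3223/(1 − 0.3223) = 0.3223/0.6777 = 0.4757

Final: 0.4757


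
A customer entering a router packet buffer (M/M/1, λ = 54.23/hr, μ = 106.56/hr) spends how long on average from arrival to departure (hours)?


W = 1/(μ−λ) = 1/(106.56 − 54.23) = 1/52.33 = 0.01911 hr

Final: 0.01911 hr


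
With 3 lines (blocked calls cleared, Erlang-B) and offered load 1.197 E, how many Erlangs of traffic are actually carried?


B(3,1.197) = 0.089348 (Erlang-B)
Carried load = a(1 − B) = 1.197·(1 − 0.089348) = 1.197·0.910652 = 1.0901 E

Final: 1.0901 Erlangs


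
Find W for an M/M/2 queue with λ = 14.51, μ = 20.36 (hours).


a = 0.7127; ρ = 0.3563; P₀ = 0.474561
Lq = P₀·a^c·ρ/(c!(1−ρ)²) = 0.10365
Wq = Lq/λ = 0.10365/14.51 = 0.007144 hr
W = Wq + 1/μ = 0.007144 + 0.04912 = 0.05626 hr

Final: 0.05626 hr


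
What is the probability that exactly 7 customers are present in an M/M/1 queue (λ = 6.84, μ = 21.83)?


ρ = 6.84/21.83 = 0.3133
P_n = (1−ρ)·ρ^n = (1 − 0.3133)·0.3133^7 = 0.6867·0.0002965 = 0.0002036

Final: 0.0002036


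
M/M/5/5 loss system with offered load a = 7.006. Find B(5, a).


B(c,a) = (a^c/c!) / Σ_{k=0}^{c} a^k/k!
a^5/5! = 140.659613
Σ terms (k=0..5): 1.00000 + 7.00600 + 24.54202 + 57.31379 + 100.38511 + 140.65961 = 330.906532
B = 140.659613/330.906532 = 0.425074

Final: 0.425074


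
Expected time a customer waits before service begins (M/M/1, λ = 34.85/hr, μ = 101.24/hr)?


ρ = 34.85/101.24 = 0.3442
Wq = ρ/(μ−λ) = 0.3442/(101.24 − 34.85) = 0.3442/66.39 = 0.005185 hr

Final: 0.005185 hr


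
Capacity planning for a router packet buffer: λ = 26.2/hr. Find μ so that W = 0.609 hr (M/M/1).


W = 1/(μ−λ) ⇒ μ − λ = 1/W = 1/0.609 = 1.6420
μ = λ + 1/W = 26.2 + 1.6420 = 27.8420 per hr

Final: 27.8420 /hr


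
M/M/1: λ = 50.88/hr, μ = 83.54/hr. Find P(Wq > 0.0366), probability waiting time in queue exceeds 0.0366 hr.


ρ = 50.88/83.54 = 0.6090
P(Wq > t) = ρ·e^{−(μ−λ)t} = 0.6090·e^{−1.1954}
= 0.6090·0.302596 = 0.184296

Final: 0.184296


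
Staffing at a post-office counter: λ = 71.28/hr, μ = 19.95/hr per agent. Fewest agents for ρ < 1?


Stability requires cμ > λ ⇔ c > λ/μ.
λ/μ = 71.28/19.95 = 3.5729
Minimum integer c = ⌊3.5729⌋ + 1 = 4
Check: 4·19.95 = 79.80 > 71.28, while 3·19.95 = 59.85 ≤ 71.28

Final: 4 servers


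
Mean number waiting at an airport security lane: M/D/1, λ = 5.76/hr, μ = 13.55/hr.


ρ = 5.76/13.55 = 0.4251
M/D/1: Lq = ρ²/(2(1−ρ)) = 0.1807/(2·0.5749) = 0.15716

Final: 0.15716


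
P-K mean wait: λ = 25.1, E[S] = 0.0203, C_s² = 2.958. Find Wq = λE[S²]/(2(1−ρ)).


ρ = λ·E[S] = 25.1·0.0203 = 0.5095
E[S²] = E[S]²(1+C_s²) = 0.0203²·(1+2.958) = 0.001631
Wq = λ·E[S²]/(2(1−ρ)) = 25.1·0.001631/(2·0.4905) = 0.04173 hr

Final: 0.04173 hr


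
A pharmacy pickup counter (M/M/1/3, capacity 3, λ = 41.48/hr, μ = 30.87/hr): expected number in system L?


ρ = 41.48/30.87 = 1.3437
L = ρ[1 − (K+1)ρ^K + Kρ^(K+1)] / [(1−ρ)(1−ρ^(K+1))]
Numerator: 1.3437·(1 − 4·2.426087 + 3·3.259931) = 1.445077
Denominator: (-0.3437)·(-2.259931) = 0.776737
L = 1.445077/0.776737 = 1.8604

Final: 1.8604


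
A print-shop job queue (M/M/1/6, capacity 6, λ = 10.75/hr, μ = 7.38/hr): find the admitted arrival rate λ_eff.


ρ = 1.4566; P_K = (1−ρ)ρ^6/(1−ρ^7) = 0.337763
λ_eff = λ(1 − P_K) = 10.75·(1 − 0.337763) = 10.75·0.662237 = 7.1191 /hr

Final: 7.1191 /hr


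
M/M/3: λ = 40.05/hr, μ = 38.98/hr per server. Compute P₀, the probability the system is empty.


a = λ/μ = 40.05/38.98 = 1.0274; ρ = a/c = 0.3425
Σ_{k=0}^{2} a^k/k! (terms k=0..2) = 1.00000 + 1.02745 + 0.52783 = 2.55528
Tail: a^3/(3!(1−ρ)) = 1.08463/(6·0.6575) = 0.27493
P₀ = 1/(2.55528 + 0.27493) = 1/2.83021 = 0.353331

Final: 0.353331


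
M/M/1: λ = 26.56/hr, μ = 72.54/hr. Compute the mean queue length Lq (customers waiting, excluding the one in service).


ρ = 26.56/72.54 = 0.3661
Lq = ρ²/(1−ρ) = 0.1341/0.6339 = 0.2115

Final: 0.2115


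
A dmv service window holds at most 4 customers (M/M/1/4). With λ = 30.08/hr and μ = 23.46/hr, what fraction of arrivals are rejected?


ρ = λ/μ = 30.08/23.46 = 1.2822
P_K = (1−ρ)ρ^K/(1−ρ^(K+1)) = (-0.2822·2.702709)/(1 − 3.465366)
= -0.762657/-2.465366 = 0.309348

Final: 0.309348


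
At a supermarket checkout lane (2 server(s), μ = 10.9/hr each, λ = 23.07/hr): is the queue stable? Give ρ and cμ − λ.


Total capacity cμ = 2·10.9 = 21.80/hr
ρ = λ/(cμ) = 23.07/21.80 = 1.0583
Stable ⇔ ρ < 1: NO
Spare capacity = cμ − λ = 21.80 − 23.07 = -1.27/hr

Final: ρ = 1.0583; unstable; margin = -1.27/hr


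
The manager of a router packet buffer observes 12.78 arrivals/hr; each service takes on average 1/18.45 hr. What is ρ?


ρ = λ/μ = 12.78/18.45 = 0.6927

Final: 0.6927


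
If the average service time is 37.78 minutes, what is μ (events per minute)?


μ = 1/(service time) in consistent units.
1 minute = 1 min, so μ = 1/37.78 = 0.02647 per minute

Final: 0.02647 /min


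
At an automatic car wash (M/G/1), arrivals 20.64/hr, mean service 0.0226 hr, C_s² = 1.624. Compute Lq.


ρ = λ·E[S] = 20.64·0.0226 = 0.4665
Lq = ρ²(1+C_s²)/(2(1−ρ)) = 0.2176·(1+1.624)/(2·0.5335)
= 0.2176·2.6240/1.0671 = 0.53506

Final: 0.53506


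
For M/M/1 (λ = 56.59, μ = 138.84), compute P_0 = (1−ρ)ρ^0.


ρ = 56.59/138.84 = 0.4076
P_n = (1−ρ)·ρ^n = (1 − 0.4076)·0.4076^0 = 0.5924·1.000000 = 0.592409

Final: 0.592409


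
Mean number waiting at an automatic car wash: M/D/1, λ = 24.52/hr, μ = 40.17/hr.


ρ = 24.52/40.17 = 0.6104
M/D/1: Lq = ρ²/(2(1−ρ)) = 0.3726/(2·0.3896) = 0.47818

Final: 0.47818


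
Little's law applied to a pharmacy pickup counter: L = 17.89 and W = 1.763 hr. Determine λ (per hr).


λ = L/W = 17.89/1.763 = 10.1475 /hr

Final: 10.1475 /hr


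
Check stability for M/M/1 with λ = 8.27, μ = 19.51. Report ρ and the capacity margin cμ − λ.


Total capacity cμ = 1·19.51 = 19.51/hr
ρ = λ/(cμ) = 8.27/19.51 = 0.4239
Stable ⇔ ρ < 1: YES
Spare capacity = cμ − λ = 19.51 − 8.27 = 11.24/hr

Final: ρ = 0.4239; stable; margin = 11.24/hr


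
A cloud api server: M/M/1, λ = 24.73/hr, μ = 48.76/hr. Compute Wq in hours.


ρ = 24.73/48.76 = 0.5072
Wq = ρ/(μ−λ) = 0.5072/(48.76 − 24.73) = 0.5072/24.03 = 0.02111 hr

Final: 0.02111 hr


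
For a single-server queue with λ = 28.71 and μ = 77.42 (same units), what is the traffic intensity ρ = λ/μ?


ρ = λ/μ = 28.71/77.42 = 0.3708

Final: 0.3708


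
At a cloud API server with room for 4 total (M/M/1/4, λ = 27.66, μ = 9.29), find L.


ρ = 27.66/9.29 = 2.9774
L = ρ[1 − (K+1)ρ^K + Kρ^(K+1)] / [(1−ρ)(1−ρ^(K+1))]
Numerator: 2.9774·(1 − 5·78.586120 + 4·233.981925) = 1619.694267
Denominator: (-1.9774)·(-232.981925) = 460.697304
L = 1619.694267/460.697304 = 3.5157

Final: 3.5157


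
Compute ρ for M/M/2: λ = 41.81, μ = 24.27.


ρ = λ/(cμ) = 41.81/(2·24.27) = 41.81/48.54 = 0.8614

Final: 0.8614


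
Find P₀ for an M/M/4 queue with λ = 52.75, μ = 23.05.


a = λ/μ = 52.75/23.05 = 2.2885; ρ = a/c = 0.5721
Σ_{k=0}^{3} a^k/k! (terms k=0..3) = 1.00000 + 2.28850 + 2.61862 + 1.99758 = 7.90470
Tail: a^4/(4!(1−ρ)) = 27.42876/(24·0.4279) = 2.67103
P₀ = 1/(7.90470 + 2.67103) = 1/10.57573 = 0.094556

Final: 0.094556


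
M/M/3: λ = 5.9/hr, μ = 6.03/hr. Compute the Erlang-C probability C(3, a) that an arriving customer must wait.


a = λ/μ = 0.9784; ρ = a/3 = 0.3261
P₀ = 0.371914 (from M/M/c formula)
C(c,a) = [a^c/(c!(1−ρ))]·P₀ = [0.93671/(6·0.6739)]·0.371914
= 0.23168·0.371914 = 0.086165

Final: 0.086165


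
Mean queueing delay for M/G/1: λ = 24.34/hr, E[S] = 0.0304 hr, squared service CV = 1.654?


ρ = λ·E[S] = 24.34·0.0304 = 0.7399
E[S²] = E[S]²(1+C_s²) = 0.0304²·(1+1.654) = 0.002453
Wq = λ·E[S²]/(2(1−ρ)) = 24.34·0.002453/(2·0.2601) = 0.11478 hr

Final: 0.11478 hr


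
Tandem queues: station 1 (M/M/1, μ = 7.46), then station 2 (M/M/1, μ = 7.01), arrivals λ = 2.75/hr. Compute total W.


Each node sees arrival rate λ = 2.75/hr (tandem ⇒ throughput preserved).
W₁ = 1/(μ₁−λ) = 1/(7.46−2.75) = 0.21231 hr
W₂ = 1/(μ₂−λ) = 1/(7.01−2.75) = 0.23474 hr
W_total = W₁ + W₂ = 0.21231 + 0.23474 = 0.44706 hr

Final: 0.44706 hr


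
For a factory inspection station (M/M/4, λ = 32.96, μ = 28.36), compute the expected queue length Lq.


a = λ/μ = 1.1622; ρ = a/4 = 0.2906
P₀ = 0.311882
Lq = P₀·a^c·ρ / (c!·(1−ρ)²) = 0.311882·1.82442·0.2906/(24·0.50332)
= 0.01369

Final: 0.01369


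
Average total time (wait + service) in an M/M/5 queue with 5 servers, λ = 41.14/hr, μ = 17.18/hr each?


a = 2.3946; ρ = 0.4789; P₀ = 0.089447
Lq = P₀·a^c·ρ/(c!(1−ρ)²) = 0.10353
Wq = Lq/λ = 0.10353/41.14 = 0.002517 hr
W = Wq + 1/μ = 0.002517 + 0.05821 = 0.06072 hr

Final: 0.06072 hr


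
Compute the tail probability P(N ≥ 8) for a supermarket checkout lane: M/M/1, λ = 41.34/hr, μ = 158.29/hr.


ρ = 41.34/158.29 = 0.2612
P(N ≥ n) = ρ^n = 0.2612^8 = 0.00002164

Final: 0.00002164


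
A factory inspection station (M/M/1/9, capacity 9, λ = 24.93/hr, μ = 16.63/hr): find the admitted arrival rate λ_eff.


ρ = 1.4991; P_K = (1−ρ)ρ^9/(1−ρ^10) = 0.338844
λ_eff = λ(1 − P_K) = 24.93·(1 − 0.338844) = 24.93·0.661156 = 16.4826 /hr

Final: 16.4826 /hr


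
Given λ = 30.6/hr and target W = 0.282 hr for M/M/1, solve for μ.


W = 1/(μ−λ) ⇒ μ − λ = 1/W = 1/0.282 = 3.5461
μ = λ + 1/W = 30.6 + 3.5461 = 34.1461 per hr

Final: 34.1461 /hr


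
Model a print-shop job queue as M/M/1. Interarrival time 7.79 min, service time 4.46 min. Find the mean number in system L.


λ = 60/7.79 = 7.7022 /hr
μ = 60/4.46 = 13.4529 /hr
ρ = λ/μ = 7.7022/13.4529 = 0.5725
L = ρ/(1−ρ) = 0.5725/0.4275 = 1.3393

Final: 1.3393


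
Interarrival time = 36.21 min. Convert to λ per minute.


λ = 1/(interarrival time) in consistent units.
1 minute = 1 min, so λ = 1/36.21 = 0.02762 per minute

Final: 0.02762 /min


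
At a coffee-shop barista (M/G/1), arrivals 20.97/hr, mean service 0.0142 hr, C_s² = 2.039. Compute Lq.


ρ = λ·E[S] = 20.97·0.0142 = 0.2978
Lq = ρ²(1+C_s²)/(2(1−ρ)) = 0.08867·(1+2.039)/(2·0.7022)
= 0.08867·3.0390/1.4045 = 0.19187

Final: 0.19187


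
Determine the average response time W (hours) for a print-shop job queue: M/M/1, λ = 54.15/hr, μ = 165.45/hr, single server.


W = 1/(μ−λ) = 1/(165.45 − 54.15) = 1/111.30 = 0.008985 hr

Final: 0.008985 hr


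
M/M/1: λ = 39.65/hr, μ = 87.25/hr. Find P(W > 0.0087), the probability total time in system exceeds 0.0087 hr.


W ~ Exponential(μ−λ) for M/M/1.
μ − λ = 87.25 − 39.65 = 47.6000
P(W > t) = e^{−(μ−λ)t} = e^{−0.4141} = 0.660922

Final: 0.660922


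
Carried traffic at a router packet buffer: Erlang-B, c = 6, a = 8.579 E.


B(6,8.579) = 0.420026 (Erlang-B)
Carried load = a(1 − B) = 8.579·(1 − 0.420026) = 8.579·0.579974 = 4.9756 E

Final: 4.9756 Erlangs


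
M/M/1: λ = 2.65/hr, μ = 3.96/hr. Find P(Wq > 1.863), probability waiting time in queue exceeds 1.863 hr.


ρ = 2.65/3.96 = 0.6692
P(Wq > t) = ρ·e^{−(μ−λ)t} = 0.6692·e^{−2.4405}
= 0.6692·0.087115 = 0.058296

Final: 0.058296


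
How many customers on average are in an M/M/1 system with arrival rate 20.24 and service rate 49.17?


ρ = λ/μ = 20.24/49.17 = 0.4116
L = ρ/(1−ρ) = 0.4116/(1 − 0.4116) = 0.4116/0.5884 = 0.6996

Final: 0.6996


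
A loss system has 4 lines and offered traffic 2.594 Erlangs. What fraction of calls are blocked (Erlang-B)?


B(c,a) = (a^c/c!) / Σ_{k=0}^{c} a^k/k!
a^4/4! = 1.886551
Σ terms (k=0..4): 1.00000 + 2.59400 + 3.36442 + 2.90910 + 1.88655 = 11.754070
B = 1.886551/11.754070 = 0.160502

Final: 0.160502


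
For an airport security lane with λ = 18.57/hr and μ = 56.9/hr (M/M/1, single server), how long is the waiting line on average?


ρ = 18.57/56.9 = 0.3264
Lq = ρ²/(1−ρ) = 0.1065/0.6736 = 0.1581

Final: 0.1581


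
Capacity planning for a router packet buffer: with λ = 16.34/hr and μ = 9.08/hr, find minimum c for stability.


Stability requires cμ > λ ⇔ c > λ/μ.
λ/μ = 16.34/9.08 = 1.7996
Minimum integer c = ⌊1.7996⌋ + 1 = 2
Check: 2·9.08 = 18.16 > 16.34, while 1·9.08 = 9.08 ≤ 16.34

Final: 2 servers


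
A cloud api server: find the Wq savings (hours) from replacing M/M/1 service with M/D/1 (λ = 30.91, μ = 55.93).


ρ = 30.91/55.93 = 0.5527
Wq(M/M/1) = ρ/(μ−λ) = 0.5527/25.02 = 0.02209 hr
Wq(M/D/1) = ρ/(2(μ−λ)) = 0.01104 hr
Savings = 0.02209 − 0.01104 = 0.01104 hr

Final: 0.01104 hr


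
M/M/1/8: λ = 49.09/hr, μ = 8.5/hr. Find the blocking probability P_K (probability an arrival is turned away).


ρ = λ/μ = 49.09/8.5 = 5.7753
P_K = (1−ρ)ρ^K/(1−ρ^(K+1)) = (-4.7753·1237635.765113)/(1 − 7147710.554046)
= -5910074.788933/-7147709.554046 = 0.826849

Final: 0.826849


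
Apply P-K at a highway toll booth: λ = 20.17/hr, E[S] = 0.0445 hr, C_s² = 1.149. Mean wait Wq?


ρ = λ·E[S] = 20.17·0.0445 = 0.8976
E[S²] = E[S]²(1+C_s²) = 0.0445²·(1+1.149) = 0.004256
Wq = λ·E[S²]/(2(1−ρ)) = 20.17·0.004256/(2·0.1024) = 0.41897 hr

Final: 0.41897 hr


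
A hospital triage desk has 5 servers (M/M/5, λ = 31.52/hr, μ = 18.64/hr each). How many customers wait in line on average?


a = λ/μ = 1.6910; ρ = a/5 = 0.3382
P₀ = 0.183777
Lq = P₀·a^c·ρ / (c!·(1−ρ)²) = 0.183777·13.82616·0.3382/(120·0.43798)
= 0.01635

Final: 0.01635


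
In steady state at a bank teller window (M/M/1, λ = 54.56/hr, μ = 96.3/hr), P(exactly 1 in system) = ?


ρ = 54.56/96.3 = 0.5666
P_n = (1−ρ)·ρ^n = (1 − 0.5666)·0.5666^1 = 0.4334·0.566563 = 0.245569

Final: 0.245569


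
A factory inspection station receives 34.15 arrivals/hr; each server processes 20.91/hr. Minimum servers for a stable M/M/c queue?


Stability requires cμ > λ ⇔ c > λ/μ.
λ/μ = 34.15/20.91 = 1.6332
Minimum integer c = ⌊1.6332⌋ + 1 = 2
Check: 2·20.91 = 41.82 > 34.15, while 1·20.91 = 20.91 ≤ 34.15

Final: 2 servers


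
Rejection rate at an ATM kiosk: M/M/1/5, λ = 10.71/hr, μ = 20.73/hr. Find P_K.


ρ = λ/μ = 10.71/20.73 = 0.5166
P_K = (1−ρ)ρ^K/(1−ρ^(K+1)) = (0.4834·0.036809)/(1 − 0.019017)
= 0.017792/0.980983 = 0.018137

Final: 0.018137


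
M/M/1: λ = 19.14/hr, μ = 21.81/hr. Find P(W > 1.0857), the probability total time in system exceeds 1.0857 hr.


W ~ Exponential(μ−λ) for M/M/1.
μ − λ = 21.81 − 19.14 = 2.6700
P(W > t) = e^{−(μ−λ)t} = e^{−2.8988} = 0.055088

Final: 0.055088


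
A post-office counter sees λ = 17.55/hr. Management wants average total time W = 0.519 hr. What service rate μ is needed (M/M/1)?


W = 1/(μ−λ) ⇒ μ − λ = 1/W = 1/0.519 = 1.9268
μ = λ + 1/W = 17.55 + 1.9268 = 19.4768 per hr

Final: 19.4768 /hr


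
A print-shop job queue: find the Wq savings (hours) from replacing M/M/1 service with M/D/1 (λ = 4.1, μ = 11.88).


ρ = 4.1/11.88 = 0.3451
Wq(M/M/1) = ρ/(μ−λ) = 0.3451/7.78 = 0.04436 hr
Wq(M/D/1) = ρ/(2(μ−λ)) = 0.02218 hr
Savings = 0.04436 − 0.02218 = 0.02218 hr

Final: 0.02218 hr


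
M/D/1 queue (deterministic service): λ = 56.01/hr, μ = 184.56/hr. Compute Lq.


ρ = 56.01/184.56 = 0.3035
M/D/1: Lq = ρ²/(2(1−ρ)) = 0.09210/(2·0.6965) = 0.06611

Final: 0.06611


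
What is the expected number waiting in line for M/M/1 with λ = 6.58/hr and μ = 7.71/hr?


ρ = 6.58/7.71 = 0.8534
Lq = ρ²/(1−ρ) = 0.7284/0.1466 = 4.9696

Final: 4.9696


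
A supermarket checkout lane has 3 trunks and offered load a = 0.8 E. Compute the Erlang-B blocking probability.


B(c,a) = (a^c/c!) / Σ_{k=0}^{c} a^k/k!
a^3/3! = 0.085333
Σ terms (k=0..3): 1.00000 + 0.80000 + 0.32000 + 0.08533 = 2.205333
B = 0.085333/2.205333 = 0.038694

Final: 0.038694


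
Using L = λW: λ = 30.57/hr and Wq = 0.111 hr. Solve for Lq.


Lq = λWq = 30.57·0.111 = 3.3933

Final: 3.3933


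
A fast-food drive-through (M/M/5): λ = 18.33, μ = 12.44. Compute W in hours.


a = 1.4735; ρ = 0.2947; P₀ = 0.228797
Lq = P₀·a^c·ρ/(c!(1−ρ)²) = 0.007845
Wq = Lq/λ = 0.007845/18.33 = 0.0004280 hr
W = Wq + 1/μ = 0.0004280 + 0.08039 = 0.08081 hr

Final: 0.08081 hr


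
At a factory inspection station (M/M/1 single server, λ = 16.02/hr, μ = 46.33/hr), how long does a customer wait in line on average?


ρ = 16.02/46.33 = 0.3458
Wq = ρ/(μ−λ) = 0.3458/(46.33 − 16.02) = 0.3458/30.31 = 0.01141 hr

Final: 0.01141 hr


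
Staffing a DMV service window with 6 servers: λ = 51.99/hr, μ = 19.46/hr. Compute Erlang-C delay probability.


a = λ/μ = 2.6716; ρ = a/6 = 0.4453
P₀ = 0.068559 (from M/M/c formula)
C(c,a) = [a^c/(c!(1−ρ))]·P₀ = [363.63183/(720·0.5547)]·0.068559
= 0.91044·0.068559 = 0.062418

Final: 0.062418


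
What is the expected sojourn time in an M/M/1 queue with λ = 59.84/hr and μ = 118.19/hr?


W = 1/(μ−λ) = 1/(118.19 − 59.84) = 1/58.35 = 0.01714 hr

Final: 0.01714 hr


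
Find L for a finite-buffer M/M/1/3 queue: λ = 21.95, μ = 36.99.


ρ = 21.95/36.99 = 0.5934
L = ρ[1 − (K+1)ρ^K + Kρ^(K+1)] / [(1−ρ)(1−ρ^(K+1))]
Numerator: 0.5934·(1 − 4·0.208954 + 3·0.123994) = 0.318163
Denominator: (0.4066)·(0.876006) = 0.356181
L = 0.318163/0.356181 = 0.8933

Final: 0.8933


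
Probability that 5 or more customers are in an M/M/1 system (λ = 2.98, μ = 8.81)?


ρ = 2.98/8.81 = 0.3383
P(N ≥ n) = ρ^n = 0.3383^5 = 0.004428

Final: 0.004428


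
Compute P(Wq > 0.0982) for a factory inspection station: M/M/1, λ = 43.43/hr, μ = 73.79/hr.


ρ = 43.43/73.79 = 0.5886
P(Wq > t) = ρ·e^{−(μ−λ)t} = 0.5886·e^{−2.9814}
= 0.5886·0.050724 = 0.029854

Final: 0.029854


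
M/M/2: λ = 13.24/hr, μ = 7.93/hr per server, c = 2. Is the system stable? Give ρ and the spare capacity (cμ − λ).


Total capacity cμ = 2·7.93 = 15.86/hr
ρ = λ/(cμ) = 13.24/15.86 = 0.8348
Stable ⇔ ρ < 1: YES
Spare capacity = cμ − λ = 15.86 − 13.24 = 2.62/hr

Final: ρ = 0.8348; stable; margin = 2.62/hr


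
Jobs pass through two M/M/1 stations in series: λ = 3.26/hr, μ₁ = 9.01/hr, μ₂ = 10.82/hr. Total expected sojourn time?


Each node sees arrival rate λ = 3.26/hr (tandem ⇒ throughput preserved).
W₁ = 1/(μ₁−λ) = 1/(9.01−3.26) = 0.17391 hr
W₂ = 1/(μ₂−λ) = 1/(10.82−3.26) = 0.13228 hr
W_total = W₁ + W₂ = 0.17391 + 0.13228 = 0.30619 hr

Final: 0.30619 hr


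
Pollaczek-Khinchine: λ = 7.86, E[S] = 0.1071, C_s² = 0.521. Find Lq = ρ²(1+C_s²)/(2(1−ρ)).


ρ = λ·E[S] = 7.86·0.1071 = 0.8418
Lq = ρ²(1+C_s²)/(2(1−ρ)) = 0.7086·(1+0.521)/(2·0.1582)
= 0.7086·1.5210/0.3164 = 3.40669

Final: 3.40669
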